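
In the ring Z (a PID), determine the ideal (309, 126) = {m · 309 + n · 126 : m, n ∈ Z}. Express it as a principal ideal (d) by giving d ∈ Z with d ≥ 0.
In the PID Z, (a, b) is generated by gcd(a, b). Compute gcd(309, 126) with the extended Euclidean algorithm, tracking rows (r, s, t) with s·309 + t·126 = r:
  row A: (309, 1, 0)   [1·309 + 0·126 = 309]
  row B: (126, 0, 1)   [0·309 + 1·126 = 126]
  309 = 2·126 + 57   → row C = row A − 2·row B = (57, 1, −2)   [check: 1·309 − 2·126 = 57]
  126 = 2·57 + 12   → row D = row B − 2·row C = (12, −2, 5)   [check: −2·309 + 5·126 = 12]
  57 = 4·12 + 9   → row E = row C − 4·row D = (9, 9, −22)   [check: 9·309 − 22·126 = 9]
  12 = 1·9 + 3   → row F = row D − 1·row E = (3, −11, 27)   [check: −11·309 + 27·126 = 3]
  9 = 3·3 + 0   → remainder 0, stop. gcd = 3 (last nonzero row F).
So gcd(309, 126) = 3, with Bézout identity −11·309 + 27·126 = 3. Containment (⊇): the Bézout identity exhibits 3 as an element of (309, 126), giving (3) ⊆ (309, 126). Containment (⊆): since 3 | 309 and 3 | 126 (309 = 3·103, 126 = 3·42), every Z-linear combination of 309 and 126 is divisible by 3, so (309, 126) ⊆ (3). Therefore (309, 126) = (3), d = 3.

Final answer: (309, 126) = (3); d = 3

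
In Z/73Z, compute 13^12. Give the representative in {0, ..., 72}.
65

Use repeated squaring. Binary(12) = 1100. Walk through the bits of the exponent 12 left-to-right: at each bit after the leading one, square the running value, then multiply by 13 if the bit is 1 (always reducing mod 73):
  bit 1 = 1 (leading): start with 13.
  bit 2 = 1: square 13^2 = 169 ≡ 23; bit is 1, so multiply 23·13 = 299 ≡ 7 (mod 73).
  bit 3 = 0: square 7^2 = 49 (mod 73).
  bit 4 = 0: square 49^2 = 2401 ≡ 65 (mod 73).
Final value: 13^12 ≡ 65 (mod 73).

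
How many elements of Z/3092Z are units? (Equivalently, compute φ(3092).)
An element a ∈ Z/3092Z is a unit iff gcd(a, 3092) = 1, so the number of units is φ(3092). φ is multiplicative, with φ(p^e) = p^e − p^(e−1). Factorise 3092 = 2^2 · 773. Then
  φ(3092) = (2^2 − 2^1) · (773 − 1) = 2 · 772 = 1544.

Final answer: Z/3092Z has φ(3092) = 1544 units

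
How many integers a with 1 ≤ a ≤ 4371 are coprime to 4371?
The number of a ∈ {1, ..., 4371} with gcd(a, 4371) = 1 is by definition Euler's totient φ(4371). φ is multiplicative, with φ(p^e) = p^e − p^(e−1). Factorise 4371 = 3 · 31 · 47. Then
  φ(4371) = (3 − 1) · (31 − 1) · (47 − 1) = 2 · 30 · 46 = 2760.
So there are 2760 such integers.

Final answer: 2760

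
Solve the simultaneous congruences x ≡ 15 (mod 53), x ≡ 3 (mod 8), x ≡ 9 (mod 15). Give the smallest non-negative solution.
The moduli 53, 8, 15 are pairwise coprime, so by the CRT there is a unique solution mod 53·8·15 = 6360.
Solve by successive substitution. Start with x ≡ 15 (mod 53).
  Combine with x ≡ 3 (mod 8): write x = 15 + 53·t and require 15 + 53·t ≡ 3 (mod 8), i.e. 53·t ≡ 3 − 15 ≡ 4 (mod 8). Since 53^(−1) ≡ 5 (mod 8) (53 ≡ 5 (mod 8)), t ≡ 5·4 ≡ 4 (mod 8). So x ≡ 15 + 53·4 = 227 (mod 424).
  Combine with x ≡ 9 (mod 15): write x = 227 + 424·t and require 227 + 424·t ≡ 9 (mod 15), i.e. 424·t ≡ 9 − 227 ≡ 7 (mod 15). Since 424^(−1) ≡ 4 (mod 15) (424 ≡ 4 (mod 15)), t ≡ 4·7 ≡ 13 (mod 15). So x ≡ 227 + 424·13 = 5739 (mod 6360).
Unique solution in [0, 6360): x = 5739.

Final answer: x ≡ 5739 (mod 6360); the representative in [0, 6360) is 5739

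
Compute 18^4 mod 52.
40

Use repeated squaring. Binary(4) = 100. Walk through the bits of the exponent 4 left-to-right: at each bit after the leading one, square the running value, then multiply by 18 if the bit is 1 (always reducing mod 52):
  bit 1 = 1 (leading): start with 18.
  bit 2 = 0: square 18^2 = 324 ≡ 12 (mod 52).
  bit 3 = 0: square 12^2 = 144 ≡ 40 (mod 52).
Final value: 18^4 ≡ 40 (mod 52).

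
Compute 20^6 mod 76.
20

Use repeated squaring. Binary(6) = 110. Walk through the bits of the exponent 6 left-to-right: at each bit after the leading one, square the running value, then multiply by 20 if the bit is 1 (always reducing mod 76):
  bit 1 = 1 (leading): start with 20.
  bit 2 = 1: square 20^2 = 400 ≡ 20; bit is 1, so multiply 20·20 = 400 ≡ 20 (mod 76).
  bit 3 = 0: square 20^2 = 400 ≡ 20 (mod 76).
Final value: 20^6 ≡ 20 (mod 76).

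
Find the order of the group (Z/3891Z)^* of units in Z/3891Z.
|(Z/3891Z)^*| = 2592

(Z/3891Z)^* consists of the classes a with gcd(a, 3891) = 1, so its order is φ(3891). φ is multiplicative, with φ(p^e) = p^e − p^(e−1). Factorise 3891 = 3 · 1297. Then
  φ(3891) = (3 − 1) · (1297 − 1) = 2 · 1296 = 2592.
Thus |(Z/3891Z)^*| = 2592.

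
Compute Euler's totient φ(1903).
φ is multiplicative, with φ(p^e) = p^e − p^(e−1). Factorise 1903 = 11 · 173. Then
  φ(1903) = (11 − 1) · (173 − 1) = 10 · 172 = 1720.

Final answer: φ(1903) = 1720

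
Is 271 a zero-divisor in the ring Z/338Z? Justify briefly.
gcd(271, 338) = 1, so 271 is a unit in Z/338Z (it has a multiplicative inverse). A unit cannot be a zero-divisor: if 271·b ≡ 0 then multiplying both sides by 271^(−1) gives b ≡ 0. So 271 is not a zero-divisor.

Final answer: NO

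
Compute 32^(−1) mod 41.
Apply the extended Euclidean algorithm to (41, 32), tracking rows (r, s, t) with s·41 + t·32 = r. Each division r_prev = q·r_cur + r_new produces the new row as (previous row) − q·(current row):
  row A: (41, 1, 0)   [1·41 + 0·32 = 41]
  row B: (32, 0, 1)   [0·41 + 1·32 = 32]
  41 = 1·32 + 9   → row C = row A − 1·row B = (9, 1, −1)   [check: 1·41 − 1·32 = 9]
  32 = 3·9 + 5   → row D = row B − 3·row C = (5, −3, 4)   [check: −3·41 + 4·32 = 5]
  9 = 1·5 + 4   → row E = row C − 1·row D = (4, 4, −5)   [check: 4·41 − 5·32 = 4]
  5 = 1·4 + 1   → row F = row D − 1·row E = (1, −7, 9)   [check: −7·41 + 9·32 = 1]
  4 = 4·1 + 0   → remainder 0, stop. gcd = 1 (last nonzero row F).
The gcd is 1, so 32 is invertible mod 41. The last nonzero row gives −7·41 + 9·32 = 1, so t = 9. So 32^(−1) ≡ 9 (mod 41). Verify: 32 · 9 = 288 ≡ 1 (mod 41). ✓

Final answer: 32^(−1) ≡ 9 (mod 41)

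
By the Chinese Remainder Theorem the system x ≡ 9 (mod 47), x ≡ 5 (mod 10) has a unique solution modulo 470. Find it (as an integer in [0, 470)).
x ≡ 385 (mod 470); the representative in [0, 470) is 385

The moduli 47, 10 are pairwise coprime, so by the CRT there is a unique solution mod 47·10 = 470.
Solve by successive substitution. Start with x ≡ 9 (mod 47).
  Combine with x ≡ 5 (mod 10): write x = 9 + 47·t and require 9 + 47·t ≡ 5 (mod 10), i.e. 47·t ≡ 5 − 9 ≡ 6 (mod 10). Since 47^(−1) ≡ 3 (mod 10) (47 ≡ 7 (mod 10)), t ≡ 3·6 ≡ 8 (mod 10). So x ≡ 9 + 47·8 = 385 (mod 470).
Unique solution in [0, 470): x = 385.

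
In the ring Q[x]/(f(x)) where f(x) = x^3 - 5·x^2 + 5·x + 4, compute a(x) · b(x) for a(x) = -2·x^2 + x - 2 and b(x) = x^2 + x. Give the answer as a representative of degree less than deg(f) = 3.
a · b ≡ -46·x^2 + 61·x + 44 (mod f(x))

First multiply in Q[x] without reducing: a · b = -2·x^4 - x^3 - x^2 - 2·x. Now divide by f(x) = x^3 - 5·x^2 + 5·x + 4, eliminating the leading term at each step:
  leading term -2·x^4: subtract (-2·x)·f(x) = -2·x^4 + 10·x^3 - 10·x^2 - 8·x, leaving -11·x^3 + 9·x^2 + 6·x
  leading term -11·x^3: subtract (-11)·f(x) = -11·x^3 + 55·x^2 - 55·x - 44, leaving -46·x^2 + 61·x + 44
The degree is now < 3, so this is the remainder. Hence a · b ≡ -46·x^2 + 61·x + 44 in Q[x]/(f).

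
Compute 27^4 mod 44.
9

Use repeated squaring. Binary(4) = 100. Walk through the bits of the exponent 4 left-to-right: at each bit after the leading one, square the running value, then multiply by 27 if the bit is 1 (always reducing mod 44):
  bit 1 = 1 (leading): start with 27.
  bit 2 = 0: square 27^2 = 729 ≡ 25 (mod 44).
  bit 3 = 0: square 25^2 = 625 ≡ 9 (mod 44).
Final value: 27^4 ≡ 9 (mod 44).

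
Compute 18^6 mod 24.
0

Use repeated squaring. Binary(6) = 110. Walk through the bits of the exponent 6 left-to-right: at each bit after the leading one, square the running value, then multiply by 18 if the bit is 1 (always reducing mod 24):
  bit 1 = 1 (leading): start with 18.
  bit 2 = 1: square 18^2 = 324 ≡ 12; bit is 1, so multiply 12·18 = 216 ≡ 0 (mod 24).
  bit 3 = 0: square 0^2 = 0 (mod 24).
Final value: 18^6 ≡ 0 (mod 24).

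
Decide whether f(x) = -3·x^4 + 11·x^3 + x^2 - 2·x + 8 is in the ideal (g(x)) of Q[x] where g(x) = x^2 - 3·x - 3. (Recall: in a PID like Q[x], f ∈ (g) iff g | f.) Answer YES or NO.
NO

In Q[x] the ideal (g) consists of all multiples of g, so f ∈ (g) iff g | f, i.e. iff the remainder of f on division by g is 0. Divide f by g (g is monic, so eliminate the leading term of the running remainder at each step):
  leading term -3·x^4: subtract (-3·x^2)·g(x) = -3·x^4 + 9·x^3 + 9·x^2, leaving 2·x^3 - 8·x^2 - 2·x + 8
  leading term 2·x^3: subtract (2·x)·g(x) = 2·x^3 - 6·x^2 - 6·x, leaving -2·x^2 + 4·x + 8
  leading term -2·x^2: subtract (-2)·g(x) = -2·x^2 + 6·x + 6, leaving 2 - 2·x
The remainder r(x) = 2 - 2·x ≠ 0 (and deg r < deg g), so g ∤ f, i.e. f ∉ (g).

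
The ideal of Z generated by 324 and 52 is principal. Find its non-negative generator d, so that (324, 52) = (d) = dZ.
(324, 52) = (4); d = 4

In the PID Z, (a, b) is generated by gcd(a, b). Compute gcd(324, 52) with the extended Euclidean algorithm, tracking rows (r, s, t) with s·324 + t·52 = r:
  row A: (324, 1, 0)   [1·324 + 0·52 = 324]
  row B: (52, 0, 1)   [0·324 + 1·52 = 52]
  324 = 6·52 + 12   → row C = row A − 6·row B = (12, 1, −6)   [check: 1·324 − 6·52 = 12]
  52 = 4·12 + 4   → row D = row B − 4·row C = (4, −4, 25)   [check: −4·324 + 25·52 = 4]
  12 = 3·4 + 0   → remainder 0, stop. gcd = 4 (last nonzero row D).
So gcd(324, 52) = 4, with Bézout identity −4·324 + 25·52 = 4. Containment (⊇): the Bézout identity exhibits 4 as an element of (324, 52), giving (4) ⊆ (324, 52). Containment (⊆): since 4 | 324 and 4 | 52 (324 = 4·81, 52 = 4·13), every Z-linear combination of 324 and 52 is divisible by 4, so (324, 52) ⊆ (4). Therefore (324, 52) = (4), d = 4.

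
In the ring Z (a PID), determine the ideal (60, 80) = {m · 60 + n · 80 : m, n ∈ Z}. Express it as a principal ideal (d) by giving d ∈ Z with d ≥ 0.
(60, 80) = (20); d = 20

In the PID Z, (a, b) is generated by gcd(a, b). Compute gcd(80, 60) with the extended Euclidean algorithm, tracking rows (r, s, t) with s·80 + t·60 = r:
  row A: (80, 1, 0)   [1·80 + 0·60 = 80]
  row B: (60, 0, 1)   [0·80 + 1·60 = 60]
  80 = 1·60 + 20   → row C = row A − 1·row B = (20, 1, −1)   [check: 1·80 − 1·60 = 20]
  60 = 3·20 + 0   → remainder 0, stop. gcd = 20 (last nonzero row C).
So gcd(60, 80) = 20, with Bézout identity 1·80 − 1·60 = 20. Containment (⊇): the Bézout identity exhibits 20 as an element of (60, 80), giving (20) ⊆ (60, 80). Containment (⊆): since 20 | 60 and 20 | 80 (60 = 20·3, 80 = 20·4), every Z-linear combination of 60 and 80 is divisible by 20, so (60, 80) ⊆ (20). Therefore (60, 80) = (20), d = 20.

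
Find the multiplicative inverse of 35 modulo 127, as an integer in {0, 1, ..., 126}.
Apply the extended Euclidean algorithm to (127, 35), tracking rows (r, s, t) with s·127 + t·35 = r. Each division r_prev = q·r_cur + r_new produces the new row as (previous row) − q·(current row):
  row A: (127, 1, 0)   [1·127 + 0·35 = 127]
  row B: (35, 0, 1)   [0·127 + 1·35 = 35]
  127 = 3·35 + 22   → row C = row A − 3·row B = (22, 1, −3)   [check: 1·127 − 3·35 = 22]
  35 = 1·22 + 13   → row D = row B − 1·row C = (13, −1, 4)   [check: −1·127 + 4·35 = 13]
  22 = 1·13 + 9   → row E = row C − 1·row D = (9, 2, −7)   [check: 2·127 − 7·35 = 9]
  13 = 1·9 + 4   → row F = row D − 1·row E = (4, −3, 11)   [check: −3·127 + 11·35 = 4]
  9 = 2·4 + 1   → row G = row E − 2·row F = (1, 8, −29)   [check: 8·127 − 29·35 = 1]
  4 = 4·1 + 0   → remainder 0, stop. gcd = 1 (last nonzero row G).
The gcd is 1, so 35 is invertible mod 127. The last nonzero row gives 8·127 − 29·35 = 1, so t = −29. So 35^(−1) ≡ −29 ≡ 98 (mod 127). Verify: 35 · 98 = 3430 ≡ 1 (mod 127). ✓

Final answer: 35^(−1) ≡ 98 (mod 127)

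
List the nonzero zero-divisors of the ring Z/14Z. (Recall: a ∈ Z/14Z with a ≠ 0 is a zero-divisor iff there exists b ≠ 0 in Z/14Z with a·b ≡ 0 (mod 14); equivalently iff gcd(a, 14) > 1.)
nonzero zero-divisors of Z/14Z = {2, 4, 6, 7, 8, 10, 12}

An element a ∈ Z/14Z (with a ≠ 0) is a zero-divisor iff gcd(a, 14) > 1 (because a is a unit precisely when gcd(a, n) = 1, and in Z/nZ every nonzero, non-unit element is a zero-divisor). Scan a = 1, ..., 13 and keep those with gcd(a, 14) > 1:
  gcd(2, 14) = 2, gcd(4, 14) = 2, gcd(6, 14) = 2, gcd(7, 14) = 7, gcd(8, 14) = 2, gcd(10, 14) = 2, gcd(12, 14) = 2.
All other a ∈ {1, ..., 13} have gcd(a, 14) = 1 and are units. So the nonzero zero-divisors are exactly the 7 values of a appearing in this scan.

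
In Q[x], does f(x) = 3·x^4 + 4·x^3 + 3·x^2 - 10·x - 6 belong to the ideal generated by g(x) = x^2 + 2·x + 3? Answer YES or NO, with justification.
In Q[x] the ideal (g) consists of all multiples of g, so f ∈ (g) iff g | f, i.e. iff the remainder of f on division by g is 0. Divide f by g (g is monic, so eliminate the leading term of the running remainder at each step):
  leading term 3·x^4: subtract (3·x^2)·g(x) = 3·x^4 + 6·x^3 + 9·x^2, leaving -2·x^3 - 6·x^2 - 10·x - 6
  leading term -2·x^3: subtract (-2·x)·g(x) = -2·x^3 - 4·x^2 - 6·x, leaving -2·x^2 - 4·x - 6
  leading term -2·x^2: subtract (-2)·g(x) = -2·x^2 - 4·x - 6, leaving 0
The remainder is 0, so f(x) = g(x) · h(x) with h(x) = 3·x^2 - 2·x - 2. Hence g | f, i.e. f ∈ (g).

Final answer: YES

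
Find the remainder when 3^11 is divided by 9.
0

Use repeated squaring. Binary(11) = 1011. Walk through the bits of the exponent 11 left-to-right: at each bit after the leading one, square the running value, then multiply by 3 if the bit is 1 (always reducing mod 9):
  bit 1 = 1 (leading): start with 3.
  bit 2 = 0: square 3^2 = 9 ≡ 0 (mod 9).
  bit 3 = 1: square 0^2 = 0; bit is 1, so multiply 0·3 = 0 (mod 9).
  bit 4 = 1: square 0^2 = 0; bit is 1, so multiply 0·3 = 0 (mod 9).
Final value: 3^11 ≡ 0 (mod 9).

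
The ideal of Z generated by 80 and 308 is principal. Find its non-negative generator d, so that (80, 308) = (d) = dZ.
(80, 308) = (4); d = 4

In the PID Z, (a, b) is generated by gcd(a, b). Compute gcd(308, 80) with the extended Euclidean algorithm, tracking rows (r, s, t) with s·308 + t·80 = r:
  row A: (308, 1, 0)   [1·308 + 0·80 = 308]
  row B: (80, 0, 1)   [0·308 + 1·80 = 80]
  308 = 3·80 + 68   → row C = row A − 3·row B = (68, 1, −3)   [check: 1·308 − 3·80 = 68]
  80 = 1·68 + 12   → row D = row B − 1·row C = (12, −1, 4)   [check: −1·308 + 4·80 = 12]
  68 = 5·12 + 8   → row E = row C − 5·row D = (8, 6, −23)   [check: 6·308 − 23·80 = 8]
  12 = 1·8 + 4   → row F = row D − 1·row E = (4, −7, 27)   [check: −7·308 + 27·80 = 4]
  8 = 2·4 + 0   → remainder 0, stop. gcd = 4 (last nonzero row F).
So gcd(80, 308) = 4, with Bézout identity −7·308 + 27·80 = 4. Containment (⊇): the Bézout identity exhibits 4 as an element of (80, 308), giving (4) ⊆ (80, 308). Containment (⊆): since 4 | 80 and 4 | 308 (80 = 4·20, 308 = 4·77), every Z-linear combination of 80 and 308 is divisible by 4, so (80, 308) ⊆ (4). Therefore (80, 308) = (4), d = 4.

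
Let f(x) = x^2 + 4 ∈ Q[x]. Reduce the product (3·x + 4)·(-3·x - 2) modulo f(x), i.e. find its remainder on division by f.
First multiply in Q[x] without reducing: a · b = -9·x^2 - 18·x - 8. Now divide by f(x) = x^2 + 4, eliminating the leading term at each step:
  leading term -9·x^2: subtract (-9)·f(x) = -9·x^2 - 36, leaving 28 - 18·x
The degree is now < 2, so this is the remainder. Hence a · b ≡ 28 - 18·x in Q[x]/(f).

Final answer: a · b ≡ 28 - 18·x (mod f(x))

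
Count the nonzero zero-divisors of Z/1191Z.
Z/1191Z has 398 nonzero zero-divisors

In Z/1191Z each nonzero element is either a unit (gcd with 1191 is 1) or a zero-divisor (gcd > 1). The number of units is φ(1191): factorise 1191 = 3 · 397, so φ(1191) = (3 − 1) · (397 − 1) = 2 · 396 = 792. The nonzero elements number 1191 − 1 = 1190. Hence the nonzero zero-divisors number 1190 − 792 = 398.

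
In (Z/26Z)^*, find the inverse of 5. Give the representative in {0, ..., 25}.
5^(−1) ≡ 21 (mod 26)

Apply the extended Euclidean algorithm to (26, 5), tracking rows (r, s, t) with s·26 + t·5 = r. Each division r_prev = q·r_cur + r_new produces the new row as (previous row) − q·(current row):
  row A: (26, 1, 0)   [1·26 + 0·5 = 26]
  row B: (5, 0, 1)   [0·26 + 1·5 = 5]
  26 = 5·5 + 1   → row C = row A − 5·row B = (1, 1, −5)   [check: 1·26 − 5·5 = 1]
  5 = 5·1 + 0   → remainder 0, stop. gcd = 1 (last nonzero row C).
The gcd is 1, so 5 is invertible mod 26. The last nonzero row gives 1·26 − 5·5 = 1, so t = −5. So 5^(−1) ≡ −5 ≡ 21 (mod 26). Verify: 5 · 21 = 105 ≡ 1 (mod 26). ✓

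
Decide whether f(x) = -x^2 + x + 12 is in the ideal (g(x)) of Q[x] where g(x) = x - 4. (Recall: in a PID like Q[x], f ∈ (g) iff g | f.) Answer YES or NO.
In Q[x] the ideal (g) consists of all multiples of g, so f ∈ (g) iff g | f, i.e. iff the remainder of f on division by g is 0. Divide f by g (g is monic, so eliminate the leading term of the running remainder at each step):
  leading term -x^2: subtract (-x)·g(x) = -x^2 + 4·x, leaving 12 - 3·x
  leading term -3·x: subtract (-3)·g(x) = 12 - 3·x, leaving 0
The remainder is 0, so f(x) = g(x) · h(x) with h(x) = -x - 3. Hence g | f, i.e. f ∈ (g).

Final answer: YES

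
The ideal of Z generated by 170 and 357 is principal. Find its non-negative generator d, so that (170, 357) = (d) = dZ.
(170, 357) = (17); d = 17

In the PID Z, (a, b) is generated by gcd(a, b). Compute gcd(357, 170) with the extended Euclidean algorithm, tracking rows (r, s, t) with s·357 + t·170 = r:
  row A: (357, 1, 0)   [1·357 + 0·170 = 357]
  row B: (170, 0, 1)   [0·357 + 1·170 = 170]
  357 = 2·170 + 17   → row C = row A − 2·row B = (17, 1, −2)   [check: 1·357 − 2·170 = 17]
  170 = 10·17 + 0   → remainder 0, stop. gcd = 17 (last nonzero row C).
So gcd(170, 357) = 17, with Bézout identity 1·357 − 2·170 = 17. Containment (⊇): the Bézout identity exhibits 17 as an element of (170, 357), giving (17) ⊆ (170, 357). Containment (⊆): since 17 | 170 and 17 | 357 (170 = 17·10, 357 = 17·21), every Z-linear combination of 170 and 357 is divisible by 17, so (170, 357) ⊆ (17). Therefore (170, 357) = (17), d = 17.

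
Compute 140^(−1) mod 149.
140^(−1) ≡ 33 (mod 149)

Apply the extended Euclidean algorithm to (149, 140), tracking rows (r, s, t) with s·149 + t·140 = r. Each division r_prev = q·r_cur + r_new produces the new row as (previous row) − q·(current row):
  row A: (149, 1, 0)   [1·149 + 0·140 = 149]
  row B: (140, 0, 1)   [0·149 + 1·140 = 140]
  149 = 1·140 + 9   → row C = row A − 1·row B = (9, 1, −1)   [check: 1·149 − 1·140 = 9]
  140 = 15·9 + 5   → row D = row B − 15·row C = (5, −15, 16)   [check: −15·149 + 16·140 = 5]
  9 = 1·5 + 4   → row E = row C − 1·row D = (4, 16, −17)   [check: 16·149 − 17·140 = 4]
  5 = 1·4 + 1   → row F = row D − 1·row E = (1, −31, 33)   [check: −31·149 + 33·140 = 1]
  4 = 4·1 + 0   → remainder 0, stop. gcd = 1 (last nonzero row F).
The gcd is 1, so 140 is invertible mod 149. The last nonzero row gives −31·149 + 33·140 = 1, so t = 33. So 140^(−1) ≡ 33 (mod 149). Verify: 140 · 33 = 4620 ≡ 1 (mod 149). ✓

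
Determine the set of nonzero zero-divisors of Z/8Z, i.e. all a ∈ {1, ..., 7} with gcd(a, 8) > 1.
An element a ∈ Z/8Z (with a ≠ 0) is a zero-divisor iff gcd(a, 8) > 1 (because a is a unit precisely when gcd(a, n) = 1, and in Z/nZ every nonzero, non-unit element is a zero-divisor). Scan a = 1, ..., 7 and keep those with gcd(a, 8) > 1:
  gcd(2, 8) = 2, gcd(4, 8) = 4, gcd(6, 8) = 2.
All other a ∈ {1, ..., 7} have gcd(a, 8) = 1 and are units. So the nonzero zero-divisors are exactly the 3 values of a appearing in this scan.

Final answer: nonzero zero-divisors of Z/8Z = {2, 4, 6}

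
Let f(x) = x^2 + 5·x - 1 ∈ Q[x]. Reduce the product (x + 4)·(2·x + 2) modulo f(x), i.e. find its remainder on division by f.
First multiply in Q[x] without reducing: a · b = 2·x^2 + 10·x + 8. Now divide by f(x) = x^2 + 5·x - 1, eliminating the leading term at each step:
  leading term 2·x^2: subtract (2)·f(x) = 2·x^2 + 10·x - 2, leaving 10
The degree is now < 2, so this is the remainder. Hence a · b ≡ 10 in Q[x]/(f).

Final answer: a · b ≡ 10 (mod f(x))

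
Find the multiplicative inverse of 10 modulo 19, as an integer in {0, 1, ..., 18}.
10^(−1) ≡ 2 (mod 19)

Apply the extended Euclidean algorithm to (19, 10), tracking rows (r, s, t) with s·19 + t·10 = r. Each division r_prev = q·r_cur + r_new produces the new row as (previous row) − q·(current row):
  row A: (19, 1, 0)   [1·19 + 0·10 = 19]
  row B: (10, 0, 1)   [0·19 + 1·10 = 10]
  19 = 1·10 + 9   → row C = row A − 1·row B = (9, 1, −1)   [check: 1·19 − 1·10 = 9]
  10 = 1·9 + 1   → row D = row B − 1·row C = (1, −1, 2)   [check: −1·19 + 2·10 = 1]
  9 = 9·1 + 0   → remainder 0, stop. gcd = 1 (last nonzero row D).
The gcd is 1, so 10 is invertible mod 19. The last nonzero row gives −1·19 + 2·10 = 1, so t = 2. So 10^(−1) ≡ 2 (mod 19). Verify: 10 · 2 = 20 ≡ 1 (mod 19). ✓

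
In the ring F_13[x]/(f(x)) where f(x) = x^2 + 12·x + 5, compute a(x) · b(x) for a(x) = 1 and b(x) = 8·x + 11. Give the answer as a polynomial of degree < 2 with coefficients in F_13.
a · b ≡ 8·x + 11 (mod f(x))

Multiply as integer polynomials: a · b = 8·x + 11. Reducing coefficients mod 13: a · b ≡ 8·x + 11. This already has degree < 2, so no reduction by f is needed. Hence a · b ≡ 8·x + 11 in F_13[x]/(f).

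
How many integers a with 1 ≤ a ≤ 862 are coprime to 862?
The number of a ∈ {1, ..., 862} with gcd(a, 862) = 1 is by definition Euler's totient φ(862). φ is multiplicative, with φ(p^e) = p^e − p^(e−1). Factorise 862 = 2 · 431. Then
  φ(862) = (2 − 1) · (431 − 1) = 1 · 430 = 430.
So there are 430 such integers.

Final answer: 430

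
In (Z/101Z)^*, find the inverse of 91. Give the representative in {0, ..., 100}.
91^(−1) ≡ 10 (mod 101)

Apply the extended Euclidean algorithm to (101, 91), tracking rows (r, s, t) with s·101 + t·91 = r. Each division r_prev = q·r_cur + r_new produces the new row as (previous row) − q·(current row):
  row A: (101, 1, 0)   [1·101 + 0·91 = 101]
  row B: (91, 0, 1)   [0·101 + 1·91 = 91]
  101 = 1·91 + 10   → row C = row A − 1·row B = (10, 1, −1)   [check: 1·101 − 1·91 = 10]
  91 = 9·10 + 1   → row D = row B − 9·row C = (1, −9, 10)   [check: −9·101 + 10·91 = 1]
  10 = 10·1 + 0   → remainder 0, stop. gcd = 1 (last nonzero row D).
The gcd is 1, so 91 is invertible mod 101. The last nonzero row gives −9·101 + 10·91 = 1, so t = 10. So 91^(−1) ≡ 10 (mod 101). Verify: 91 · 10 = 910 ≡ 1 (mod 101). ✓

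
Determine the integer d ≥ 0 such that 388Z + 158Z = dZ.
(388, 158) = (2); d = 2

In the PID Z, (a, b) is generated by gcd(a, b). Compute gcd(388, 158) with the extended Euclidean algorithm, tracking rows (r, s, t) with s·388 + t·158 = r:
  row A: (388, 1, 0)   [1·388 + 0·158 = 388]
  row B: (158, 0, 1)   [0·388 + 1·158 = 158]
  388 = 2·158 + 72   → row C = row A − 2·row B = (72, 1, −2)   [check: 1·388 − 2·158 = 72]
  158 = 2·72 + 14   → row D = row B − 2·row C = (14, −2, 5)   [check: −2·388 + 5·158 = 14]
  72 = 5·14 + 2   → row E = row C − 5·row D = (2, 11, −27)   [check: 11·388 − 27·158 = 2]
  14 = 7·2 + 0   → remainder 0, stop. gcd = 2 (last nonzero row E).
So gcd(388, 158) = 2, with Bézout identity 11·388 − 27·158 = 2. Containment (⊇): the Bézout identity exhibits 2 as an element of (388, 158), giving (2) ⊆ (388, 158). Containment (⊆): since 2 | 388 and 2 | 158 (388 = 2·194, 158 = 2·79), every Z-linear combination of 388 and 158 is divisible by 2, so (388, 158) ⊆ (2). Therefore (388, 158) = (2), d = 2.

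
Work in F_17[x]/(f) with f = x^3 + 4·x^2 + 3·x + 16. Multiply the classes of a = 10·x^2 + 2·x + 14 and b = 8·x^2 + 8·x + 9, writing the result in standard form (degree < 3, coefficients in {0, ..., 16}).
a · b ≡ 7·x^2 + 15·x + 4 (mod f(x))

Multiply as integer polynomials: a · b = 80·x^4 + 96·x^3 + 218·x^2 + 130·x + 126. Reducing coefficients mod 17: a · b ≡ 12·x^4 + 11·x^3 + 14·x^2 + 11·x + 7. Now divide by f(x) = x^3 + 4·x^2 + 3·x + 16 in F_17[x], eliminating the leading term at each step:
  leading term 12·x^4: subtract (12·x)·f(x) = 12·x^4 + 14·x^3 + 2·x^2 + 5·x, leaving 14·x^3 + 12·x^2 + 6·x + 7 (coefficients mod 17)
  leading term 14·x^3: subtract (14)·f(x) = 14·x^3 + 5·x^2 + 8·x + 3, leaving 7·x^2 + 15·x + 4 (coefficients mod 17)
The degree is now < 3, so this is the remainder. Hence a · b ≡ 7·x^2 + 15·x + 4 in F_17[x]/(f).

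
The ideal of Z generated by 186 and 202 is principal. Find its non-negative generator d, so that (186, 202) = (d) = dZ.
In the PID Z, (a, b) is generated by gcd(a, b). Compute gcd(202, 186) with the extended Euclidean algorithm, tracking rows (r, s, t) with s·202 + t·186 = r:
  row A: (202, 1, 0)   [1·202 + 0·186 = 202]
  row B: (186, 0, 1)   [0·202 + 1·186 = 186]
  202 = 1·186 + 16   → row C = row A − 1·row B = (16, 1, −1)   [check: 1·202 − 1·186 = 16]
  186 = 11·16 + 10   → row D = row B − 11·row C = (10, −11, 12)   [check: −11·202 + 12·186 = 10]
  16 = 1·10 + 6   → row E = row C − 1·row D = (6, 12, −13)   [check: 12·202 − 13·186 = 6]
  10 = 1·6 + 4   → row F = row D − 1·row E = (4, −23, 25)   [check: −23·202 + 25·186 = 4]
  6 = 1·4 + 2   → row G = row E − 1·row F = (2, 35, −38)   [check: 35·202 − 38·186 = 2]
  4 = 2·2 + 0   → remainder 0, stop. gcd = 2 (last nonzero row G).
So gcd(186, 202) = 2, with Bézout identity 35·202 − 38·186 = 2. Containment (⊇): the Bézout identity exhibits 2 as an element of (186, 202), giving (2) ⊆ (186, 202). Containment (⊆): since 2 | 186 and 2 | 202 (186 = 2·93, 202 = 2·101), every Z-linear combination of 186 and 202 is divisible by 2, so (186, 202) ⊆ (2). Therefore (186, 202) = (2), d = 2.

Final answer: (186, 202) = (2); d = 2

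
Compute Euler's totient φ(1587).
φ(1587) = 1012

φ is multiplicative, with φ(p^e) = p^e − p^(e−1). Factorise 1587 = 3 · 23^2. Then
  φ(1587) = (3 − 1) · (23^2 − 23^1) = 2 · 506 = 1012.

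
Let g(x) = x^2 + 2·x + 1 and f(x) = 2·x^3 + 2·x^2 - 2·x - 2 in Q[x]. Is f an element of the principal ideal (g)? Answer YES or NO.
YES

In Q[x] the ideal (g) consists of all multiples of g, so f ∈ (g) iff g | f, i.e. iff the remainder of f on division by g is 0. Divide f by g (g is monic, so eliminate the leading term of the running remainder at each step):
  leading term 2·x^3: subtract (2·x)·g(x) = 2·x^3 + 4·x^2 + 2·x, leaving -2·x^2 - 4·x - 2
  leading term -2·x^2: subtract (-2)·g(x) = -2·x^2 - 4·x - 2, leaving 0
The remainder is 0, so f(x) = g(x) · h(x) with h(x) = 2·x - 2. Hence g | f, i.e. f ∈ (g).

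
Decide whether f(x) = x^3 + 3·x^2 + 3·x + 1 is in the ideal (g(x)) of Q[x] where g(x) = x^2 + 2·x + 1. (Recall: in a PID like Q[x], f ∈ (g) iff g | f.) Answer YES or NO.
In Q[x] the ideal (g) consists of all multiples of g, so f ∈ (g) iff g | f, i.e. iff the remainder of f on division by g is 0. Divide f by g (g is monic, so eliminate the leading term of the running remainder at each step):
  leading term x^3: subtract (x)·g(x) = x^3 + 2·x^2 + x, leaving x^2 + 2·x + 1
  leading term x^2: subtract (1)·g(x) = x^2 + 2·x + 1, leaving 0
The remainder is 0, so f(x) = g(x) · h(x) with h(x) = x + 1. Hence g | f, i.e. f ∈ (g).

Final answer: YES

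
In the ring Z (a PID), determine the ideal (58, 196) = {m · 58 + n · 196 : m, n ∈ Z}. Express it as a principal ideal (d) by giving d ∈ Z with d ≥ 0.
In the PID Z, (a, b) is generated by gcd(a, b). Compute gcd(196, 58) with the extended Euclidean algorithm, tracking rows (r, s, t) with s·196 + t·58 = r:
  row A: (196, 1, 0)   [1·196 + 0·58 = 196]
  row B: (58, 0, 1)   [0·196 + 1·58 = 58]
  196 = 3·58 + 22   → row C = row A − 3·row B = (22, 1, −3)   [check: 1·196 − 3·58 = 22]
  58 = 2·22 + 14   → row D = row B − 2·row C = (14, −2, 7)   [check: −2·196 + 7·58 = 14]
  22 = 1·14 + 8   → row E = row C − 1·row D = (8, 3, −10)   [check: 3·196 − 10·58 = 8]
  14 = 1·8 + 6   → row F = row D − 1·row E = (6, −5, 17)   [check: −5·196 + 17·58 = 6]
  8 = 1·6 + 2   → row G = row E − 1·row F = (2, 8, −27)   [check: 8·196 − 27·58 = 2]
  6 = 3·2 + 0   → remainder 0, stop. gcd = 2 (last nonzero row G).
So gcd(58, 196) = 2, with Bézout identity 8·196 − 27·58 = 2. Containment (⊇): the Bézout identity exhibits 2 as an element of (58, 196), giving (2) ⊆ (58, 196). Containment (⊆): since 2 | 58 and 2 | 196 (58 = 2·29, 196 = 2·98), every Z-linear combination of 58 and 196 is divisible by 2, so (58, 196) ⊆ (2). Therefore (58, 196) = (2), d = 2.

Final answer: (58, 196) = (2); d = 2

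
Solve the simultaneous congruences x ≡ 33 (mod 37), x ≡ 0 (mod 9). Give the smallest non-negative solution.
The moduli 37, 9 are pairwise coprime, so by the CRT there is a unique solution mod 37·9 = 333.
Solve by successive substitution. Start with x ≡ 33 (mod 37).
  Combine with x ≡ 0 (mod 9): write x = 33 + 37·t and require 33 + 37·t ≡ 0 (mod 9), i.e. 37·t ≡ 0 − 33 ≡ 3 (mod 9). Since 37^(−1) ≡ 1 (mod 9) (37 ≡ 1 (mod 9)), t ≡ 1·3 ≡ 3 (mod 9). So x ≡ 33 + 37·3 = 144 (mod 333).
Unique solution in [0, 333): x = 144.

Final answer: x ≡ 144 (mod 333); the representative in [0, 333) is 144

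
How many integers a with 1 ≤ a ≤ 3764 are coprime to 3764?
1880

The number of a ∈ {1, ..., 3764} with gcd(a, 3764) = 1 is by definition Euler's totient φ(3764). φ is multiplicative, with φ(p^e) = p^e − p^(e−1). Factorise 3764 = 2^2 · 941. Then
  φ(3764) = (2^2 − 2^1) · (941 − 1) = 2 · 940 = 1880.
So there are 1880 such integers.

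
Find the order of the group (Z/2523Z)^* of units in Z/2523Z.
(Z/2523Z)^* consists of the classes a with gcd(a, 2523) = 1, so its order is φ(2523). φ is multiplicative, with φ(p^e) = p^e − p^(e−1). Factorise 2523 = 3 · 29^2. Then
  φ(2523) = (3 − 1) · (29^2 − 29^1) = 2 · 812 = 1624.
Thus |(Z/2523Z)^*| = 1624.

Final answer: |(Z/2523Z)^*| = 1624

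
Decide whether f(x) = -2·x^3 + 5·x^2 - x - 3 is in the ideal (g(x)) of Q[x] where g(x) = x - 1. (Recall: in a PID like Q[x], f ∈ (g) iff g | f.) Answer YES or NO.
NO

In Q[x] the ideal (g) consists of all multiples of g, so f ∈ (g) iff g | f, i.e. iff the remainder of f on division by g is 0. Divide f by g (g is monic, so eliminate the leading term of the running remainder at each step):
  leading term -2·x^3: subtract (-2·x^2)·g(x) = -2·x^3 + 2·x^2, leaving 3·x^2 - x - 3
  leading term 3·x^2: subtract (3·x)·g(x) = 3·x^2 - 3·x, leaving 2·x - 3
  leading term 2·x: subtract (2)·g(x) = 2·x - 2, leaving -1
The remainder r(x) = -1 ≠ 0 (and deg r < deg g), so g ∤ f, i.e. f ∉ (g).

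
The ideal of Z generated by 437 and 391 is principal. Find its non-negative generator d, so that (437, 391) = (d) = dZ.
(437, 391) = (23); d = 23

In the PID Z, (a, b) is generated by gcd(a, b). Compute gcd(437, 391) with the extended Euclidean algorithm, tracking rows (r, s, t) with s·437 + t·391 = r:
  row A: (437, 1, 0)   [1·437 + 0·391 = 437]
  row B: (391, 0, 1)   [0·437 + 1·391 = 391]
  437 = 1·391 + 46   → row C = row A − 1·row B = (46, 1, −1)   [check: 1·437 − 1·391 = 46]
  391 = 8·46 + 23   → row D = row B − 8·row C = (23, −8, 9)   [check: −8·437 + 9·391 = 23]
  46 = 2·23 + 0   → remainder 0, stop. gcd = 23 (last nonzero row D).
So gcd(437, 391) = 23, with Bézout identity −8·437 + 9·391 = 23. Containment (⊇): the Bézout identity exhibits 23 as an element of (437, 391), giving (23) ⊆ (437, 391). Containment (⊆): since 23 | 437 and 23 | 391 (437 = 23·19, 391 = 23·17), every Z-linear combination of 437 and 391 is divisible by 23, so (437, 391) ⊆ (23). Therefore (437, 391) = (23), d = 23.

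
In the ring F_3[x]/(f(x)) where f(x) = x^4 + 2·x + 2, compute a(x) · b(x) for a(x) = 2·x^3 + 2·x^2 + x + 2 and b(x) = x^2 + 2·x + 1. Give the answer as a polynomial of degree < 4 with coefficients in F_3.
Multiply as integer polynomials: a · b = 2·x^5 + 6·x^4 + 7·x^3 + 6·x^2 + 5·x + 2. Reducing coefficients mod 3: a · b ≡ 2·x^5 + x^3 + 2·x + 2. Now divide by f(x) = x^4 + 2·x + 2 in F_3[x], eliminating the leading term at each step:
  leading term 2·x^5: subtract (2·x)·f(x) = 2·x^5 + x^2 + x, leaving x^3 + 2·x^2 + x + 2 (coefficients mod 3)
The degree is now < 4, so this is the remainder. Hence a · b ≡ x^3 + 2·x^2 + x + 2 in F_3[x]/(f).

Final answer: a · b ≡ x^3 + 2·x^2 + x + 2 (mod f(x))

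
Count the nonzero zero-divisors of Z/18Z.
Z/18Z has 11 nonzero zero-divisors

In Z/18Z each nonzero element is either a unit (gcd with 18 is 1) or a zero-divisor (gcd > 1). The number of units is φ(18): factorise 18 = 2 · 3^2, so φ(18) = (2 − 1) · (3^2 − 3^1) = 1 · 6 = 6. The nonzero elements number 18 − 1 = 17. Hence the nonzero zero-divisors number 17 − 6 = 11.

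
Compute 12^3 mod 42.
Use repeated squaring. Binary(3) = 11. Walk through the bits of the exponent 3 left-to-right: at each bit after the leading one, square the running value, then multiply by 12 if the bit is 1 (always reducing mod 42):
  bit 1 = 1 (leading): start with 12.
  bit 2 = 1: square 12^2 = 144 ≡ 18; bit is 1, so multiply 18·12 = 216 ≡ 6 (mod 42).
Final value: 12^3 ≡ 6 (mod 42).

Final answer: 6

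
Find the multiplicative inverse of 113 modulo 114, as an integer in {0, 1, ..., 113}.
Apply the extended Euclidean algorithm to (114, 113), tracking rows (r, s, t) with s·114 + t·113 = r. Each division r_prev = q·r_cur + r_new produces the new row as (previous row) − q·(current row):
  row A: (114, 1, 0)   [1·114 + 0·113 = 114]
  row B: (113, 0, 1)   [0·114 + 1·113 = 113]
  114 = 1·113 + 1   → row C = row A − 1·row B = (1, 1, −1)   [check: 1·114 − 1·113 = 1]
  113 = 113·1 + 0   → remainder 0, stop. gcd = 1 (last nonzero row C).
The gcd is 1, so 113 is invertible mod 114. The last nonzero row gives 1·114 − 1·113 = 1, so t = −1. So 113^(−1) ≡ −1 ≡ 113 (mod 114). Verify: 113 · 113 = 12769 ≡ 1 (mod 114). ✓

Final answer: 113^(−1) ≡ 113 (mod 114)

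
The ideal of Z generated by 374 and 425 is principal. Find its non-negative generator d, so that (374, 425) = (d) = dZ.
(374, 425) = (17); d = 17

In the PID Z, (a, b) is generated by gcd(a, b). Compute gcd(425, 374) with the extended Euclidean algorithm, tracking rows (r, s, t) with s·425 + t·374 = r:
  row A: (425, 1, 0)   [1·425 + 0·374 = 425]
  row B: (374, 0, 1)   [0·425 + 1·374 = 374]
  425 = 1·374 + 51   → row C = row A − 1·row B = (51, 1, −1)   [check: 1·425 − 1·374 = 51]
  374 = 7·51 + 17   → row D = row B − 7·row C = (17, −7, 8)   [check: −7·425 + 8·374 = 17]
  51 = 3·17 + 0   → remainder 0, stop. gcd = 17 (last nonzero row D).
So gcd(374, 425) = 17, with Bézout identity −7·425 + 8·374 = 17. Containment (⊇): the Bézout identity exhibits 17 as an element of (374, 425), giving (17) ⊆ (374, 425). Containment (⊆): since 17 | 374 and 17 | 425 (374 = 17·22, 425 = 17·25), every Z-linear combination of 374 and 425 is divisible by 17, so (374, 425) ⊆ (17). Therefore (374, 425) = (17), d = 17.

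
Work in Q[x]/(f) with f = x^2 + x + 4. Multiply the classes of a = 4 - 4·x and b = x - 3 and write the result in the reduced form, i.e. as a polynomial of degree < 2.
First multiply in Q[x] without reducing: a · b = -4·x^2 + 16·x - 12. Now divide by f(x) = x^2 + x + 4, eliminating the leading term at each step:
  leading term -4·x^2: subtract (-4)·f(x) = -4·x^2 - 4·x - 16, leaving 20·x + 4
The degree is now < 2, so this is the remainder. Hence a · b ≡ 20·x + 4 in Q[x]/(f).

Final answer: a · b ≡ 20·x + 4 (mod f(x))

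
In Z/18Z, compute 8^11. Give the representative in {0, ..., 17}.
Use repeated squaring. Binary(11) = 1011. Walk through the bits of the exponent 11 left-to-right: at each bit after the leading one, square the running value, then multiply by 8 if the bit is 1 (always reducing mod 18):
  bit 1 = 1 (leading): start with 8.
  bit 2 = 0: square 8^2 = 64 ≡ 10 (mod 18).
  bit 3 = 1: square 10^2 = 100 ≡ 10; bit is 1, so multiply 10·8 = 80 ≡ 8 (mod 18).
  bit 4 = 1: square 8^2 = 64 ≡ 10; bit is 1, so multiply 10·8 = 80 ≡ 8 (mod 18).
Final value: 8^11 ≡ 8 (mod 18).

Final answer: 8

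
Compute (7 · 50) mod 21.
Reduce the factors first: 50 ≡ 8 (mod 21), so 7 · 50 ≡ 7 · 8 (mod 21). 7 · 8 = 56. Dividing by 21: 56 = 2·21 + 14. So (7 · 50) mod 21 = 14.

Final answer: 14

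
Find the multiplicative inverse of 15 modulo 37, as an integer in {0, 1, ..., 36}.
15^(−1) ≡ 5 (mod 37)

Apply the extended Euclidean algorithm to (37, 15), tracking rows (r, s, t) with s·37 + t·15 = r. Each division r_prev = q·r_cur + r_new produces the new row as (previous row) − q·(current row):
  row A: (37, 1, 0)   [1·37 + 0·15 = 37]
  row B: (15, 0, 1)   [0·37 + 1·15 = 15]
  37 = 2·15 + 7   → row C = row A − 2·row B = (7, 1, −2)   [check: 1·37 − 2·15 = 7]
  15 = 2·7 + 1   → row D = row B − 2·row C = (1, −2, 5)   [check: −2·37 + 5·15 = 1]
  7 = 7·1 + 0   → remainder 0, stop. gcd = 1 (last nonzero row D).
The gcd is 1, so 15 is invertible mod 37. The last nonzero row gives −2·37 + 5·15 = 1, so t = 5. So 15^(−1) ≡ 5 (mod 37). Verify: 15 · 5 = 75 ≡ 1 (mod 37). ✓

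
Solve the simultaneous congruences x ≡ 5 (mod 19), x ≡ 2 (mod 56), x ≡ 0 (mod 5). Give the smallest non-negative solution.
x ≡ 4090 (mod 5320); the representative in [0, 5320) is 4090

The moduli 19, 56, 5 are pairwise coprime, so by the CRT there is a unique solution mod 19·56·5 = 5320.
Solve by successive substitution. Start with x ≡ 5 (mod 19).
  Combine with x ≡ 2 (mod 56): write x = 5 + 19·t and require 5 + 19·t ≡ 2 (mod 56), i.e. 19·t ≡ 2 − 5 ≡ 53 (mod 56). Since 19^(−1) ≡ 3 (mod 56), t ≡ 3·53 ≡ 47 (mod 56). So x ≡ 5 + 19·47 = 898 (mod 1064).
  Combine with x ≡ 0 (mod 5): write x = 898 + 1064·t and require 898 + 1064·t ≡ 0 (mod 5), i.e. 1064·t ≡ 0 − 898 ≡ 2 (mod 5). Since 1064^(−1) ≡ 4 (mod 5) (1064 ≡ 4 (mod 5)), t ≡ 4·2 ≡ 3 (mod 5). So x ≡ 898 + 1064·3 = 4090 (mod 5320).
Unique solution in [0, 5320): x = 4090.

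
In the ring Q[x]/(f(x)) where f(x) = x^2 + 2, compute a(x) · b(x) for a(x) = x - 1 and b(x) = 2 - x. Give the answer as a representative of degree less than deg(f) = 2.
First multiply in Q[x] without reducing: a · b = -x^2 + 3·x - 2. Now divide by f(x) = x^2 + 2, eliminating the leading term at each step:
  leading term -x^2: subtract (-1)·f(x) = -x^2 - 2, leaving 3·x
The degree is now < 2, so this is the remainder. Hence a · b ≡ 3·x in Q[x]/(f).

Final answer: a · b ≡ 3·x (mod f(x))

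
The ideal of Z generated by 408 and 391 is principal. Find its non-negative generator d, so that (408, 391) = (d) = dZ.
(408, 391) = (17); d = 17

In the PID Z, (a, b) is generated by gcd(a, b). Compute gcd(408, 391) with the extended Euclidean algorithm, tracking rows (r, s, t) with s·408 + t·391 = r:
  row A: (408, 1, 0)   [1·408 + 0·391 = 408]
  row B: (391, 0, 1)   [0·408 + 1·391 = 391]
  408 = 1·391 + 17   → row C = row A − 1·row B = (17, 1, −1)   [check: 1·408 − 1·391 = 17]
  391 = 23·17 + 0   → remainder 0, stop. gcd = 17 (last nonzero row C).
So gcd(408, 391) = 17, with Bézout identity 1·408 − 1·391 = 17. Containment (⊇): the Bézout identity exhibits 17 as an element of (408, 391), giving (17) ⊆ (408, 391). Containment (⊆): since 17 | 408 and 17 | 391 (408 = 17·24, 391 = 17·23), every Z-linear combination of 408 and 391 is divisible by 17, so (408, 391) ⊆ (17). Therefore (408, 391) = (17), d = 17.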